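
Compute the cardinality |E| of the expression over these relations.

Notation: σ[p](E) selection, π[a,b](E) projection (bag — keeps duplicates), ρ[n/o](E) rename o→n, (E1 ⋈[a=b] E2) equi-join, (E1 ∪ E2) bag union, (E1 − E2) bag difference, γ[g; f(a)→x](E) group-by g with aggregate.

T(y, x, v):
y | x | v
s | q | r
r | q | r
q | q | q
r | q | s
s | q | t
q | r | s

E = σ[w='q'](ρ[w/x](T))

Subexpression sizes:
  T → 6
  ρ[w/x](T) → 6
  σ[w='q'](ρ[w/x](T)) → 5

|E| = 5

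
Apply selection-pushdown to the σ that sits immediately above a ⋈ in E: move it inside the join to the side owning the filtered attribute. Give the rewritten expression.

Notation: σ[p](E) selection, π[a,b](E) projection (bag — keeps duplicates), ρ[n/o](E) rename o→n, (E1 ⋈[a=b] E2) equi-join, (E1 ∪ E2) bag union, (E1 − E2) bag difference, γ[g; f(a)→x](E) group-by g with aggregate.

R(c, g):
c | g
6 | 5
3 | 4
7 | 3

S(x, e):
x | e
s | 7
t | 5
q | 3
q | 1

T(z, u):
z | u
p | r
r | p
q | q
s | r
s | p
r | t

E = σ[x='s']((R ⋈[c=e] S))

σ filters on x, owned by the right side.
E' = (R ⋈[c=e] σ[x='s'](S))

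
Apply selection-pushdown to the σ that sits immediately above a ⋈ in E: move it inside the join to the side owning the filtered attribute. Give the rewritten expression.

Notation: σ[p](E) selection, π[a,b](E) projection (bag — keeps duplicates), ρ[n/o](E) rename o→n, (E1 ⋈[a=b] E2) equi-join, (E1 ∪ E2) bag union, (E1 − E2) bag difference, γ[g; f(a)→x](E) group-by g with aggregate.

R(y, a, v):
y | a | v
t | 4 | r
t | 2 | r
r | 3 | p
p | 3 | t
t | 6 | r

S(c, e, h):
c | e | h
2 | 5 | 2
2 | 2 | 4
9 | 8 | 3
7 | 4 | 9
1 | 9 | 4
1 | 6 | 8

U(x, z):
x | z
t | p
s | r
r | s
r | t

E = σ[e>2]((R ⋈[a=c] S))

σ filters on e, owned by the right side.
E' = (R ⋈[a=c] σ[e>2](S))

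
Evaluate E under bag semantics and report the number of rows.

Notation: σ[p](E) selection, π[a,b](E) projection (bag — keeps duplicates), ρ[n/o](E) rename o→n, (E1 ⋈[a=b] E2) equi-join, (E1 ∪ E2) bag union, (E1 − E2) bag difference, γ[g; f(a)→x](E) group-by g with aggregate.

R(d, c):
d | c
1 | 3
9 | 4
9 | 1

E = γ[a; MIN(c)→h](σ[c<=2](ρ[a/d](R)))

Row counts bottom-up:
  R → 3
  ρ[a/d](R) → 3
  σ[c<=2](ρ[a/d](R)) → 1
  γ[a; MIN(c)→h](σ[c<=2](ρ[a/d](R))) → 1

|E| = 1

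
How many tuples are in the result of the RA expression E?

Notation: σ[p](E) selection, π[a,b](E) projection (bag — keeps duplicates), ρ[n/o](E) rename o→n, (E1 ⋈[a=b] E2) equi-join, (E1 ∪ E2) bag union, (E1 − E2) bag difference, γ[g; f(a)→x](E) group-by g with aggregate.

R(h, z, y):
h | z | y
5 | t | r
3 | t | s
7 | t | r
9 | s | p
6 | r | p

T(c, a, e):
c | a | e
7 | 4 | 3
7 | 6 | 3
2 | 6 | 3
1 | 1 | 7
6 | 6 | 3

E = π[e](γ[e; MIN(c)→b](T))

Per-node cardinality:
  T → 5
  γ[e; MIN(c)→b](T) → 2
  π[e](γ[e; MIN(c)→b](T)) → 2

|E| = 2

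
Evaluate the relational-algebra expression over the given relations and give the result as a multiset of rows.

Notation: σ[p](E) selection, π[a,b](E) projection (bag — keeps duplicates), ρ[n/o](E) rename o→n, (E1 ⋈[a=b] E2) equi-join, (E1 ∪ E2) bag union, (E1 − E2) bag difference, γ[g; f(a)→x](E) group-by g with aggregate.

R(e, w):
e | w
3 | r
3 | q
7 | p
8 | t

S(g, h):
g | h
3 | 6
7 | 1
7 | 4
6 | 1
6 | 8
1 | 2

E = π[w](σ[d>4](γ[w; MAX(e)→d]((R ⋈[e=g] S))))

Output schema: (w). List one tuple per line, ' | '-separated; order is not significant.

Subexpression sizes:
  R → 4
  S → 6
  (R ⋈[e=g] S) → 4
  γ[w; MAX(e)→d]((R ⋈[e=g] S)) → 3
  σ[d>4](γ[w; MAX(e)→d]((R ⋈[e=g] S))) → 1
  π[w](σ[d>4](γ[w; MAX(e)→d]((R ⋈[e=g] S)))) → 1

== RESULT ==
w
p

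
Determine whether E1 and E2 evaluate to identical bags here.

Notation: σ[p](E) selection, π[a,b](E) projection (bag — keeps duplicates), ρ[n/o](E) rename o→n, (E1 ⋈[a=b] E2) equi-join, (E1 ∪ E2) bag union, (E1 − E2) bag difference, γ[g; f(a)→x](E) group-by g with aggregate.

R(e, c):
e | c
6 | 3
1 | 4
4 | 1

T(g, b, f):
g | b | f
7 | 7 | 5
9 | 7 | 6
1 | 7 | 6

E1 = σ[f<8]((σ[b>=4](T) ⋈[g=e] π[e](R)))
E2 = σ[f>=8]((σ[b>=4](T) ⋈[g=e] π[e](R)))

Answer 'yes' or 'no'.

E1 per-node cardinality:
  T → 3
  σ[b>=4](T) → 3
  R → 3
  π[e](R) → 3
  (σ[b>=4](T) ⋈[g=e] π[e](R)) → 1
  σ[f<8]((σ[b>=4](T) ⋈[g=e] π[e](R))) → 1
E2 per-node cardinality:
  T → 3
  σ[b>=4](T) → 3
  R → 3
  π[e](R) → 3
  (σ[b>=4](T) ⋈[g=e] π[e](R)) → 1
  σ[f>=8]((σ[b>=4](T) ⋈[g=e] π[e](R))) → 0

E1 result:
g | b | f | e
1 | 7 | 6 | 1
E2 result:
g | b | f | e
(0 rows)
Witness: (1, 7, 6, 1) appears 1× in E1 but 0× in E2.

no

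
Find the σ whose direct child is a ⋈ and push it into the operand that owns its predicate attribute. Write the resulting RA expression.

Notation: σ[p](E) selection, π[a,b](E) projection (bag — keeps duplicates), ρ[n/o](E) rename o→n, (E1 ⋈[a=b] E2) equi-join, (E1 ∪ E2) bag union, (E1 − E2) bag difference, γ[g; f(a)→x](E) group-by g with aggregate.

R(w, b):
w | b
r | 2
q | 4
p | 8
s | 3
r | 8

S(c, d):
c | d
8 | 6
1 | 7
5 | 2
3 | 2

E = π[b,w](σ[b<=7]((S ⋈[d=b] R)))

σ filters on b, owned by the right side.
E' = π[b,w]((S ⋈[d=b] σ[b<=7](R)))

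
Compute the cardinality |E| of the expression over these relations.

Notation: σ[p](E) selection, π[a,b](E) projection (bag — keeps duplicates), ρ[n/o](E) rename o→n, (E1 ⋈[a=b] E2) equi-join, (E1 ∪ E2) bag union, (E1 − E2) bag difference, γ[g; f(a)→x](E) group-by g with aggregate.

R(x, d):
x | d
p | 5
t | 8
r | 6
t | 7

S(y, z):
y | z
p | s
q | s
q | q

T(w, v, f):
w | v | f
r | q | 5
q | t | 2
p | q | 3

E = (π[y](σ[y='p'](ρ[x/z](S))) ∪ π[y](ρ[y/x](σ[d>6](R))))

Subexpression sizes:
  S → 3
  ρ[x/z](S) → 3
  σ[y='p'](ρ[x/z](S)) → 1
  π[y](σ[y='p'](ρ[x/z](S))) → 1
  R → 4
  σ[d>6](R) → 2
  ρ[y/x](σ[d>6](R)) → 2
  π[y](ρ[y/x](σ[d>6](R))) → 2
  (π[y](σ[y='p'](ρ[x/z](S))) ∪ π[y](ρ[y/x](σ[d>6](R)))) → 3

|E| = 3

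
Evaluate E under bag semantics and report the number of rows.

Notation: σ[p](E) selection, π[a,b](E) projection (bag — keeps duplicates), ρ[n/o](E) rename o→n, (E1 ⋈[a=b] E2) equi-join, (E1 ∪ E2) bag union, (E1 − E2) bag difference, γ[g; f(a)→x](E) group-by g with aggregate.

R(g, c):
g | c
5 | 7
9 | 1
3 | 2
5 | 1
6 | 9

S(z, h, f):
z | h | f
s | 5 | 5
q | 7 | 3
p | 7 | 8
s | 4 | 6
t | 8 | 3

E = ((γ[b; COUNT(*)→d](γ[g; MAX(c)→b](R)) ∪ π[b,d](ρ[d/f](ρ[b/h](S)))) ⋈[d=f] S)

Stepwise |·|:
  R → 5
  γ[g; MAX(c)→b](R) → 4
  γ[b; COUNT(*)→d](γ[g; MAX(c)→b](R)) → 4
  S → 5
  ρ[b/h](S) → 5
  ρ[d/f](ρ[b/h](S)) → 5
  π[b,d](ρ[d/f](ρ[b/h](S))) → 5
  (γ[b; COUNT(*)→d](γ[g; MAX(c)→b](R)) ∪ π[b,d](ρ[d/f](ρ[b/h](S)))) → 9
  S → 5
  ((γ[b; COUNT(*)→d](γ[g; MAX(c)→b](R)) ∪ π[b,d](ρ[d/f](ρ[b/h](S)))) ⋈[d=f] S) → 7

|E| = 7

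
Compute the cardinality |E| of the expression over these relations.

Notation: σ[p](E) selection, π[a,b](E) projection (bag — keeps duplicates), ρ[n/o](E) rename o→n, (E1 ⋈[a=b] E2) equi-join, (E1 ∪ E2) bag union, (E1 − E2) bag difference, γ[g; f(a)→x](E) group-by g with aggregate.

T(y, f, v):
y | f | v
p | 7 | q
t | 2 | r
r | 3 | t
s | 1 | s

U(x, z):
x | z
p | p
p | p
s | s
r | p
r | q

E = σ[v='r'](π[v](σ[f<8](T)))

Stepwise |·|:
  T → 4
  σ[f<8](T) → 4
  π[v](σ[f<8](T)) → 4
  σ[v='r'](π[v](σ[f<8](T))) → 1

|E| = 1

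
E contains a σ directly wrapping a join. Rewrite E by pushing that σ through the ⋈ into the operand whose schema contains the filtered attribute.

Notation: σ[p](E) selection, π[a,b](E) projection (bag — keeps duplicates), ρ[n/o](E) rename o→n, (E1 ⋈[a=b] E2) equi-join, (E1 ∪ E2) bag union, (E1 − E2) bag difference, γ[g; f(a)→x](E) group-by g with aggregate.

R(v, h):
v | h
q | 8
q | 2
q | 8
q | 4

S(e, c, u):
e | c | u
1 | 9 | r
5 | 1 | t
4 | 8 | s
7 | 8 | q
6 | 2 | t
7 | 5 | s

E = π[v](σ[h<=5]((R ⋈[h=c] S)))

σ filters on h, owned by the left side.
E' = π[v]((σ[h<=5](R) ⋈[h=c] S))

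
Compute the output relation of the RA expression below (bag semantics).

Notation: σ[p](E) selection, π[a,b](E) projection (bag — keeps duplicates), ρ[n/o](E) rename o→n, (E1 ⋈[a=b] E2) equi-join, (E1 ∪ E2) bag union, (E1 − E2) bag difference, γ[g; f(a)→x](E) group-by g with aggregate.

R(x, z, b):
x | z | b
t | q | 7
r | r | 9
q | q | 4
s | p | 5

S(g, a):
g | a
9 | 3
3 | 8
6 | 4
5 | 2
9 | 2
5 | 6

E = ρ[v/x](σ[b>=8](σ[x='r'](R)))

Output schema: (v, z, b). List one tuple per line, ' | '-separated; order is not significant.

Row counts bottom-up:
  R → 4
  σ[x='r'](R) → 1
  σ[b>=8](σ[x='r'](R)) → 1
  ρ[v/x](σ[b>=8](σ[x='r'](R))) → 1

== RESULT ==
v | z | b
r | r | 9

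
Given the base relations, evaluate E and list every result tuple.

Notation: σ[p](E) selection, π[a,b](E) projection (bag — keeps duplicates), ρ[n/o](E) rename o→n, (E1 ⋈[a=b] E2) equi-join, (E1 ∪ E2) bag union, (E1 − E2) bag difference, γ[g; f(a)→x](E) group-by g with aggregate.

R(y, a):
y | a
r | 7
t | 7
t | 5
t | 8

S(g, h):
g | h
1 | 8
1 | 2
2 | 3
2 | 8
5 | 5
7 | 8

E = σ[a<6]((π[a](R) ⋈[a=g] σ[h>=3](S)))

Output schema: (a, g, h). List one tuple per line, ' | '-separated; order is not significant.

Stepwise |·|:
  R → 4
  π[a](R) → 4
  S → 6
  σ[h>=3](S) → 5
  (π[a](R) ⋈[a=g] σ[h>=3](S)) → 3
  σ[a<6]((π[a](R) ⋈[a=g] σ[h>=3](S))) → 1

== RESULT ==
a | g | h
5 | 5 | 5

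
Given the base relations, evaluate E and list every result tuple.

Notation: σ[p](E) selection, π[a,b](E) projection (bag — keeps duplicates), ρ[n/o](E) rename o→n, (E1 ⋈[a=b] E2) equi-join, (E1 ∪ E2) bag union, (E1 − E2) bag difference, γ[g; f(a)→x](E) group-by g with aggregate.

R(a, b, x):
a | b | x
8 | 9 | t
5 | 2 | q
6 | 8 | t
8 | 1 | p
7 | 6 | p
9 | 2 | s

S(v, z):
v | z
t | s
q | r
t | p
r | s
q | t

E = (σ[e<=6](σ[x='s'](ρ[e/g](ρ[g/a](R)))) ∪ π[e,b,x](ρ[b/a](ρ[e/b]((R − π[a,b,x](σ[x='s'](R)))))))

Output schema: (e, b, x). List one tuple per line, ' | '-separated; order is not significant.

Subexpression sizes:
  R → 6
  ρ[g/a](R) → 6
  ρ[e/g](ρ[g/a](R)) → 6
  σ[x='s'](ρ[e/g](ρ[g/a](R))) → 1
  σ[e<=6](σ[x='s'](ρ[e/g](ρ[g/a](R)))) → 0
  R → 6
  R → 6
  σ[x='s'](R) → 1
  π[a,b,x](σ[x='s'](R)) → 1
  (R − π[a,b,x](σ[x='s'](R))) → 5
  ρ[e/b]((R − π[a,b,x](σ[x='s'](R)))) → 5
  ρ[b/a](ρ[e/b]((R − π[a,b,x](σ[x='s'](R))))) → 5
  π[e,b,x](ρ[b/a](ρ[e/b]((R − π[a,b,x](σ[x='s'](R)))))) → 5
  (σ[e<=6](σ[x='s'](ρ[e/g](ρ[g/a](R)))) ∪ π[e,b,x](ρ[b/a](ρ[e/b]((R − π[a,b,x](σ[x='s'](R))))))) → 5

== RESULT ==
e | b | x
1 | 8 | p
2 | 5 | q
6 | 7 | p
8 | 6 | t
9 | 8 | t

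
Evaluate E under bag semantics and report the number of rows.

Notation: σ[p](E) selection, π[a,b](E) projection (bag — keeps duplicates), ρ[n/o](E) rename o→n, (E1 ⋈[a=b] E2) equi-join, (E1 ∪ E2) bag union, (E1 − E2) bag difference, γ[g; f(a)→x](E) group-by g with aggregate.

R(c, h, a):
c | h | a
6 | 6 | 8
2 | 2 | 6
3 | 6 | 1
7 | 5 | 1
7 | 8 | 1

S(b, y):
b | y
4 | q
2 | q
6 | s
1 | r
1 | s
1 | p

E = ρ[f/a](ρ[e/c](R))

Per-node cardinality:
  R → 5
  ρ[e/c](R) → 5
  ρ[f/a](ρ[e/c](R)) → 5

|E| = 5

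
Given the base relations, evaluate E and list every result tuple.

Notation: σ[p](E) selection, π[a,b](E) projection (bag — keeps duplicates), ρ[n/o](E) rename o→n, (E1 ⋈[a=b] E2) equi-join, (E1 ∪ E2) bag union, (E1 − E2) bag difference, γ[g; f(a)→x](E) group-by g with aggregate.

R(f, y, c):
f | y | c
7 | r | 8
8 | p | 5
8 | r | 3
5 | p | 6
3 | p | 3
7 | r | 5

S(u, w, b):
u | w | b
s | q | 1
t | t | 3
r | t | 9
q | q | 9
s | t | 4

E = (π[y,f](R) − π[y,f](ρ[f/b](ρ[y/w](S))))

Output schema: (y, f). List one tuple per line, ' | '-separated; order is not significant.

Stepwise |·|:
  R → 6
  π[y,f](R) → 6
  S → 5
  ρ[y/w](S) → 5
  ρ[f/b](ρ[y/w](S)) → 5
  π[y,f](ρ[f/b](ρ[y/w](S))) → 5
  (π[y,f](R) − π[y,f](ρ[f/b](ρ[y/w](S)))) → 6

== RESULT ==
y | f
p | 3
p | 5
p | 8
r | 7
r | 7
r | 8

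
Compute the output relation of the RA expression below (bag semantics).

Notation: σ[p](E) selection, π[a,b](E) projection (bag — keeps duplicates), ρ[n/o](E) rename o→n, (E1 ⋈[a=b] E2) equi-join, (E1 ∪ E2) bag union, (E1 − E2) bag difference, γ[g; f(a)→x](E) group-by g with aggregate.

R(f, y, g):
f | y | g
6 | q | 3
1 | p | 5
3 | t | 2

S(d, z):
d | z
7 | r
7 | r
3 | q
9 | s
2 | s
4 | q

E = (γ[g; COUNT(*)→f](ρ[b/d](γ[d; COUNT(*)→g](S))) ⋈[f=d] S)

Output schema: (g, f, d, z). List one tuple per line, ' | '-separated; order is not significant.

Per-node cardinality:
  S → 6
  γ[d; COUNT(*)→g](S) → 5
  ρ[b/d](γ[d; COUNT(*)→g](S)) → 5
  γ[g; COUNT(*)→f](ρ[b/d](γ[d; COUNT(*)→g](S))) → 2
  S → 6
  (γ[g; COUNT(*)→f](ρ[b/d](γ[d; COUNT(*)→g](S))) ⋈[f=d] S) → 1

== RESULT ==
g | f | d | z
1 | 4 | 4 | q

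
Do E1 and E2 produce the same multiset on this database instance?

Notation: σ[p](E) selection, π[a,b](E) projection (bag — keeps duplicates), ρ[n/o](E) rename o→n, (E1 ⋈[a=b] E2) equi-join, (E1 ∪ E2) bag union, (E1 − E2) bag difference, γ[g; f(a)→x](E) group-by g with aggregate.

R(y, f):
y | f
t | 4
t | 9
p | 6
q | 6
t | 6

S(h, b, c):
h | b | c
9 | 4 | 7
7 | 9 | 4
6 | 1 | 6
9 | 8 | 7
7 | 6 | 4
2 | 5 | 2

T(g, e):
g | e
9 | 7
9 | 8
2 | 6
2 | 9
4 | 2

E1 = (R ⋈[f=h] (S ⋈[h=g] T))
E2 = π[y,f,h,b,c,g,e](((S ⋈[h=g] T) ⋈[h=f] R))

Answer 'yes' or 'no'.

E1 row counts bottom-up:
  R → 5
  S → 6
  T → 5
  (S ⋈[h=g] T) → 6
  (R ⋈[f=h] (S ⋈[h=g] T)) → 4
E2 row counts bottom-up:
  S → 6
  T → 5
  (S ⋈[h=g] T) → 6
  R → 5
  ((S ⋈[h=g] T) ⋈[h=f] R) → 4
  π[y,f,h,b,c,g,e](((S ⋈[h=g] T) ⋈[h=f] R)) → 4

E1 and E2 produce the same multiset:
y | f | h | b | c | g | e
t | 9 | 9 | 4 | 7 | 9 | 7
t | 9 | 9 | 4 | 7 | 9 | 8
t | 9 | 9 | 8 | 7 | 9 | 7
t | 9 | 9 | 8 | 7 | 9 | 8

yes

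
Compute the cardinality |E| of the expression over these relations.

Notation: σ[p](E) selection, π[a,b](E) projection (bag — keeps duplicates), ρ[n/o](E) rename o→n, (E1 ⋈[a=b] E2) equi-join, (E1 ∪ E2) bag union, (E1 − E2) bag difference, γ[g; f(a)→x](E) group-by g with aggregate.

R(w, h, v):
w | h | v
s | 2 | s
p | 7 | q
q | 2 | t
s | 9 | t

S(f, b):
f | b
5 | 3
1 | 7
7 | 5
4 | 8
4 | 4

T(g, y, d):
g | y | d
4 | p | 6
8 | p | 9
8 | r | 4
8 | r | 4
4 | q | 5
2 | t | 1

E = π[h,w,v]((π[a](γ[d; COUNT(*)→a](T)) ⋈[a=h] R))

Row counts bottom-up:
  T → 6
  γ[d; COUNT(*)→a](T) → 5
  π[a](γ[d; COUNT(*)→a](T)) → 5
  R → 4
  (π[a](γ[d; COUNT(*)→a](T)) ⋈[a=h] R) → 2
  π[h,w,v]((π[a](γ[d; COUNT(*)→a](T)) ⋈[a=h] R)) → 2

|E| = 2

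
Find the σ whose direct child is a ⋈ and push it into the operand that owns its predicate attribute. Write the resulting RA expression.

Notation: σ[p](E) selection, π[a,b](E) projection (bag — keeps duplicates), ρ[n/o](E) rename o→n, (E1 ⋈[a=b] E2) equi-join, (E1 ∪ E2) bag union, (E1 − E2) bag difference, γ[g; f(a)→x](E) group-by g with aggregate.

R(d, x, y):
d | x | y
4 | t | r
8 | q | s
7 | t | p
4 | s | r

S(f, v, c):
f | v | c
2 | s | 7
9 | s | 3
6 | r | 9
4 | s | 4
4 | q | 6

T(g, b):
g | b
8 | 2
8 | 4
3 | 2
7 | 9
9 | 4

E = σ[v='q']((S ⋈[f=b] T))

σ filters on v, owned by the left side.
E' = (σ[v='q'](S) ⋈[f=b] T)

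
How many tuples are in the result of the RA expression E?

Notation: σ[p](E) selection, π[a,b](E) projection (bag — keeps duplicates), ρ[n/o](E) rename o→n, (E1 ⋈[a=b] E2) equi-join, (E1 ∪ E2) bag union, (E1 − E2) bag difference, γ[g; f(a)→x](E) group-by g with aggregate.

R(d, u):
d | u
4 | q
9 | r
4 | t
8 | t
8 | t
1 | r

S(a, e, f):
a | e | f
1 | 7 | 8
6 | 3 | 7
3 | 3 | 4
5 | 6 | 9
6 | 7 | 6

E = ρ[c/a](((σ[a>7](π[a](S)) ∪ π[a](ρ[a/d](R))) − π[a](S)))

Stepwise |·|:
  S → 5
  π[a](S) → 5
  σ[a>7](π[a](S)) → 0
  R → 6
  ρ[a/d](R) → 6
  π[a](ρ[a/d](R)) → 6
  (σ[a>7](π[a](S)) ∪ π[a](ρ[a/d](R))) → 6
  S → 5
  π[a](S) → 5
  ((σ[a>7](π[a](S)) ∪ π[a](ρ[a/d](R))) − π[a](S)) → 5
  ρ[c/a](((σ[a>7](π[a](S)) ∪ π[a](ρ[a/d](R))) − π[a](S))) → 5

|E| = 5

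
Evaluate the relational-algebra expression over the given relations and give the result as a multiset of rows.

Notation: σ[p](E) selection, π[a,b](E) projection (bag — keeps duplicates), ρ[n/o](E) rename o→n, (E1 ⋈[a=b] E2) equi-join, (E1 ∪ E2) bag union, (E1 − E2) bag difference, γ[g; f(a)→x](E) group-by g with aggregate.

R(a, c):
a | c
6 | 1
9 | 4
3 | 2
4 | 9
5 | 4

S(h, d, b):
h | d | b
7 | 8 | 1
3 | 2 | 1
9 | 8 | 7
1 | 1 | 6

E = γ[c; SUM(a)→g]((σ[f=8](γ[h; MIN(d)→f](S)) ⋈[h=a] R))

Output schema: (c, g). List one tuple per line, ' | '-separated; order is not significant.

Row counts bottom-up:
  S → 4
  γ[h; MIN(d)→f](S) → 4
  σ[f=8](γ[h; MIN(d)→f](S)) → 2
  R → 5
  (σ[f=8](γ[h; MIN(d)→f](S)) ⋈[h=a] R) → 1
  γ[c; SUM(a)→g]((σ[f=8](γ[h; MIN(d)→f](S)) ⋈[h=a] R)) → 1

== RESULT ==
c | g
4 | 9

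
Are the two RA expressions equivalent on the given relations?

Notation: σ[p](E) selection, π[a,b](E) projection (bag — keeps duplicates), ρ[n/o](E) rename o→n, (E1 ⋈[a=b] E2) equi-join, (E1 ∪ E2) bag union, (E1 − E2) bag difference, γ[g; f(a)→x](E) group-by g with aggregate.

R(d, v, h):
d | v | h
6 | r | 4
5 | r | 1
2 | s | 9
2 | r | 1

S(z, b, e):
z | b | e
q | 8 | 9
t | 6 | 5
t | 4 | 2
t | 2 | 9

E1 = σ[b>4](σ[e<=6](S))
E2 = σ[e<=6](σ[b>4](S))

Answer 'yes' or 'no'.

E1 per-node cardinality:
  S → 4
  σ[e<=6](S) → 2
  σ[b>4](σ[e<=6](S)) → 1
E2 per-node cardinality:
  S → 4
  σ[b>4](S) → 2
  σ[e<=6](σ[b>4](S)) → 1

E1 and E2 produce the same multiset:
z | b | e
t | 6 | 5

yes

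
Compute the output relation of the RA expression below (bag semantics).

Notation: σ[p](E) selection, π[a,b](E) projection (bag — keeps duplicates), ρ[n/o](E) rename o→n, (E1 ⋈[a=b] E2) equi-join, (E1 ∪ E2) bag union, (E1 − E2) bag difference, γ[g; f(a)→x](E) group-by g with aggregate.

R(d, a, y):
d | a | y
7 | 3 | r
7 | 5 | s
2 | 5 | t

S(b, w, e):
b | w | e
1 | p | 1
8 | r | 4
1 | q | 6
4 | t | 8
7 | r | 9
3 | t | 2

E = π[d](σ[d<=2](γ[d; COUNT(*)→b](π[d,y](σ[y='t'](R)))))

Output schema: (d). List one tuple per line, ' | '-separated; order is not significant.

Row counts bottom-up:
  R → 3
  σ[y='t'](R) → 1
  π[d,y](σ[y='t'](R)) → 1
  γ[d; COUNT(*)→b](π[d,y](σ[y='t'](R))) → 1
  σ[d<=2](γ[d; COUNT(*)→b](π[d,y](σ[y='t'](R)))) → 1
  π[d](σ[d<=2](γ[d; COUNT(*)→b](π[d,y](σ[y='t'](R))))) → 1

== RESULT ==
d
2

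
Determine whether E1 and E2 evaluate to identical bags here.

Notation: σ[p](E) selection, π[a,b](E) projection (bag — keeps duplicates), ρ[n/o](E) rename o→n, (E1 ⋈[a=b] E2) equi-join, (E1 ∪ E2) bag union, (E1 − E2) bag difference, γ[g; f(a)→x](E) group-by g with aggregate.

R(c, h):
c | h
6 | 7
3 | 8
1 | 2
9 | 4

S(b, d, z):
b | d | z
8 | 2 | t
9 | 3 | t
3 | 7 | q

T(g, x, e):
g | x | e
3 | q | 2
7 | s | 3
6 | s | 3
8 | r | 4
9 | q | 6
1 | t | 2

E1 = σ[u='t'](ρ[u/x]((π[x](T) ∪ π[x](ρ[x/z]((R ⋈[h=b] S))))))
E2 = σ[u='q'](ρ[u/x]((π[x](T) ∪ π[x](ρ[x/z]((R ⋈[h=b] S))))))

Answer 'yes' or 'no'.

E1 stepwise |·|:
  T → 6
  π[x](T) → 6
  R → 4
  S → 3
  (R ⋈[h=b] S) → 1
  ρ[x/z]((R ⋈[h=b] S)) → 1
  π[x](ρ[x/z]((R ⋈[h=b] S))) → 1
  (π[x](T) ∪ π[x](ρ[x/z]((R ⋈[h=b] S)))) → 7
  ρ[u/x]((π[x](T) ∪ π[x](ρ[x/z]((R ⋈[h=b] S))))) → 7
  σ[u='t'](ρ[u/x]((π[x](T) ∪ π[x](ρ[x/z]((R ⋈[h=b] S)))))) → 2
E2 stepwise |·|:
  T → 6
  π[x](T) → 6
  R → 4
  S → 3
  (R ⋈[h=b] S) → 1
  ρ[x/z]((R ⋈[h=b] S)) → 1
  π[x](ρ[x/z]((R ⋈[h=b] S))) → 1
  (π[x](T) ∪ π[x](ρ[x/z]((R ⋈[h=b] S)))) → 7
  ρ[u/x]((π[x](T) ∪ π[x](ρ[x/z]((R ⋈[h=b] S))))) → 7
  σ[u='q'](ρ[u/x]((π[x](T) ∪ π[x](ρ[x/z]((R ⋈[h=b] S)))))) → 2

E1 result:
u
t
t
E2 result:
u
q
q
Witness: ('t',) appears 2× in E1 but 0× in E2.

no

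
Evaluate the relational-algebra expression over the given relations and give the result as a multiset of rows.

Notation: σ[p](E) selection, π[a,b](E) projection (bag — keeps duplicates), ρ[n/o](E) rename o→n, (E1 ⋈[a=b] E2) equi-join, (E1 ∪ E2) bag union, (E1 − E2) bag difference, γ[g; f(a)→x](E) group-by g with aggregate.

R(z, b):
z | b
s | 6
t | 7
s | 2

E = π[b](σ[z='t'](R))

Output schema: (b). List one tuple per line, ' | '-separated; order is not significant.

Stepwise |·|:
  R → 3
  σ[z='t'](R) → 1
  π[b](σ[z='t'](R)) → 1

== RESULT ==
b
7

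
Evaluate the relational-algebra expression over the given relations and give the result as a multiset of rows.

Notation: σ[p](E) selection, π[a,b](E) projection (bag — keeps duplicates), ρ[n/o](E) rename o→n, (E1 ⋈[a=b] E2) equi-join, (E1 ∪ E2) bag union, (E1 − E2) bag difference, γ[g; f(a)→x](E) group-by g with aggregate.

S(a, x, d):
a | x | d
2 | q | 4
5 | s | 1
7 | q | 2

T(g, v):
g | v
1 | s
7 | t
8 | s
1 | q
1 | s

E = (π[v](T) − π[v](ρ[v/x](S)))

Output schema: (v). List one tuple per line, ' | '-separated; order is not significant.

Row counts bottom-up:
  T → 5
  π[v](T) → 5
  S → 3
  ρ[v/x](S) → 3
  π[v](ρ[v/x](S)) → 3
  (π[v](T) − π[v](ρ[v/x](S))) → 3

== RESULT ==
v
s
s
t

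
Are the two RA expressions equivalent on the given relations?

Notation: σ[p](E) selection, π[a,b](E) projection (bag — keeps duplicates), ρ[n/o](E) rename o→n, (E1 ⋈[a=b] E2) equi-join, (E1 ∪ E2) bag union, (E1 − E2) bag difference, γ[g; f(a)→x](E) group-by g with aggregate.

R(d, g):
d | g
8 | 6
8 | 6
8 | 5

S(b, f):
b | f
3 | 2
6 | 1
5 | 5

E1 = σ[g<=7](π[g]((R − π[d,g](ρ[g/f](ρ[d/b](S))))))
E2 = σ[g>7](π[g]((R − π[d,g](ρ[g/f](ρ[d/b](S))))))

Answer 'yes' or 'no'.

E1 row counts bottom-up:
  R → 3
  S → 3
  ρ[d/b](S) → 3
  ρ[g/f](ρ[d/b](S)) → 3
  π[d,g](ρ[g/f](ρ[d/b](S))) → 3
  (R − π[d,g](ρ[g/f](ρ[d/b](S)))) → 3
  π[g]((R − π[d,g](ρ[g/f](ρ[d/b](S))))) → 3
  σ[g<=7](π[g]((R − π[d,g](ρ[g/f](ρ[d/b](S)))))) → 3
E2 row counts bottom-up:
  R → 3
  S → 3
  ρ[d/b](S) → 3
  ρ[g/f](ρ[d/b](S)) → 3
  π[d,g](ρ[g/f](ρ[d/b](S))) → 3
  (R − π[d,g](ρ[g/f](ρ[d/b](S)))) → 3
  π[g]((R − π[d,g](ρ[g/f](ρ[d/b](S))))) → 3
  σ[g>7](π[g]((R − π[d,g](ρ[g/f](ρ[d/b](S)))))) → 0

E1 result:
g
5
6
6
E2 result:
g
(0 rows)
Witness: (6,) appears 2× in E1 but 0× in E2.

no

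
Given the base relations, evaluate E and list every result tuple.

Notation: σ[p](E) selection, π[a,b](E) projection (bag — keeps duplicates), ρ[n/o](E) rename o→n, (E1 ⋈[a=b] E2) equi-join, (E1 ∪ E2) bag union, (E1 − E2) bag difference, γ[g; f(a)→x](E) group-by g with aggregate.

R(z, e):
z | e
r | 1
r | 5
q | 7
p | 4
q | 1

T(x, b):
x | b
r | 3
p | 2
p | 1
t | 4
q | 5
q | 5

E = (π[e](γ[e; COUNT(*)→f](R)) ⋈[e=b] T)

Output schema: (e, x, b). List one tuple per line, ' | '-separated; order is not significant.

Row counts bottom-up:
  R → 5
  γ[e; COUNT(*)→f](R) → 4
  π[e](γ[e; COUNT(*)→f](R)) → 4
  T → 6
  (π[e](γ[e; COUNT(*)→f](R)) ⋈[e=b] T) → 4

== RESULT ==
e | x | b
1 | p | 1
4 | t | 4
5 | q | 5
5 | q | 5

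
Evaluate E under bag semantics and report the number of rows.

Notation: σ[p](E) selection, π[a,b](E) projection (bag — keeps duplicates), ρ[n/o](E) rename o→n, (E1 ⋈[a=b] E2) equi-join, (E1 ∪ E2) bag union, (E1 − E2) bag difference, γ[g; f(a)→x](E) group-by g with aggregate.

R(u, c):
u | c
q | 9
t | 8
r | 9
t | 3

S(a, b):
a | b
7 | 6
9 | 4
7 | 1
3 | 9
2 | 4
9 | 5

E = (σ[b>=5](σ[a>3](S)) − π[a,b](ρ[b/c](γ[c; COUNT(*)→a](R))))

Per-node cardinality:
  S → 6
  σ[a>3](S) → 4
  σ[b>=5](σ[a>3](S)) → 2
  R → 4
  γ[c; COUNT(*)→a](R) → 3
  ρ[b/c](γ[c; COUNT(*)→a](R)) → 3
  π[a,b](ρ[b/c](γ[c; COUNT(*)→a](R))) → 3
  (σ[b>=5](σ[a>3](S)) − π[a,b](ρ[b/c](γ[c; COUNT(*)→a](R)))) → 2

|E| = 2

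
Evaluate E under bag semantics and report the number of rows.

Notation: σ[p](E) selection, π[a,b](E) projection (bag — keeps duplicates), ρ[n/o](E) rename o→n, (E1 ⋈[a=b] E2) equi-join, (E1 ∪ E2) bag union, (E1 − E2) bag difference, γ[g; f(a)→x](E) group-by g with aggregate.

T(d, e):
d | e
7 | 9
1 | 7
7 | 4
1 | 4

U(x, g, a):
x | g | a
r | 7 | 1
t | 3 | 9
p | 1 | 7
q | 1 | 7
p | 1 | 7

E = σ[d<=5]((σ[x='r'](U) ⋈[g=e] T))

Row counts bottom-up:
  U → 5
  σ[x='r'](U) → 1
  T → 4
  (σ[x='r'](U) ⋈[g=e] T) → 1
  σ[d<=5]((σ[x='r'](U) ⋈[g=e] T)) → 1

|E| = 1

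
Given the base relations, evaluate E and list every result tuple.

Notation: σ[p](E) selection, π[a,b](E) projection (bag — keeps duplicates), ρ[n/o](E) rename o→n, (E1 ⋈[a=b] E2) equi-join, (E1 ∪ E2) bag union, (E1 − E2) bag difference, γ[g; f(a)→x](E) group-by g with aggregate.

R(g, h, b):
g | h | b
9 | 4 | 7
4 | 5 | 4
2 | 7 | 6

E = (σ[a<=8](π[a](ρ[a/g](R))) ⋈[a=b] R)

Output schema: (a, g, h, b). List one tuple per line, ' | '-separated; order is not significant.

Row counts bottom-up:
  R → 3
  ρ[a/g](R) → 3
  π[a](ρ[a/g](R)) → 3
  σ[a<=8](π[a](ρ[a/g](R))) → 2
  R → 3
  (σ[a<=8](π[a](ρ[a/g](R))) ⋈[a=b] R) → 1

== RESULT ==
a | g | h | b
4 | 4 | 5 | 4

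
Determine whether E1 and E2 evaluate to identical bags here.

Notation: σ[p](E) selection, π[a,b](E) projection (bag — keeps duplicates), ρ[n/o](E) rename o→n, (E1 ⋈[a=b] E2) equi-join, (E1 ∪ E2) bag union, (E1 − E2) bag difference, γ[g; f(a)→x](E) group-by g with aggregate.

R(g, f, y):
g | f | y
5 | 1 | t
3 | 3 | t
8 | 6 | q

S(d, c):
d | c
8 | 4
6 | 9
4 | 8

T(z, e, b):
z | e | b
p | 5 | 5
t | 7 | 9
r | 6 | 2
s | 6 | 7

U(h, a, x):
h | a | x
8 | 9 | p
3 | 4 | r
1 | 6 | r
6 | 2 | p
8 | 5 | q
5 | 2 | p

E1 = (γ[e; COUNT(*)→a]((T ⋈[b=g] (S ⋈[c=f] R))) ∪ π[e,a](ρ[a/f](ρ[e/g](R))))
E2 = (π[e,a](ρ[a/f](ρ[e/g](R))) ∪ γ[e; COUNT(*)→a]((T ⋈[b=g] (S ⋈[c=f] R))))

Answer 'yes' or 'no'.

E1 subexpression sizes:
  T → 4
  S → 3
  R → 3
  (S ⋈[c=f] R) → 0
  (T ⋈[b=g] (S ⋈[c=f] R)) → 0
  γ[e; COUNT(*)→a]((T ⋈[b=g] (S ⋈[c=f] R))) → 0
  R → 3
  ρ[e/g](R) → 3
  ρ[a/f](ρ[e/g](R)) → 3
  π[e,a](ρ[a/f](ρ[e/g](R))) → 3
  (γ[e; COUNT(*)→a]((T ⋈[b=g] (S ⋈[c=f] R))) ∪ π[e,a](ρ[a/f](ρ[e/g](R)))) → 3
E2 subexpression sizes:
  R → 3
  ρ[e/g](R) → 3
  ρ[a/f](ρ[e/g](R)) → 3
  π[e,a](ρ[a/f](ρ[e/g](R))) → 3
  T → 4
  S → 3
  R → 3
  (S ⋈[c=f] R) → 0
  (T ⋈[b=g] (S ⋈[c=f] R)) → 0
  γ[e; COUNT(*)→a]((T ⋈[b=g] (S ⋈[c=f] R))) → 0
  (π[e,a](ρ[a/f](ρ[e/g](R))) ∪ γ[e; COUNT(*)→a]((T ⋈[b=g] (S ⋈[c=f] R)))) → 3

E1 and E2 produce the same multiset:
e | a
3 | 3
5 | 1
8 | 6

yes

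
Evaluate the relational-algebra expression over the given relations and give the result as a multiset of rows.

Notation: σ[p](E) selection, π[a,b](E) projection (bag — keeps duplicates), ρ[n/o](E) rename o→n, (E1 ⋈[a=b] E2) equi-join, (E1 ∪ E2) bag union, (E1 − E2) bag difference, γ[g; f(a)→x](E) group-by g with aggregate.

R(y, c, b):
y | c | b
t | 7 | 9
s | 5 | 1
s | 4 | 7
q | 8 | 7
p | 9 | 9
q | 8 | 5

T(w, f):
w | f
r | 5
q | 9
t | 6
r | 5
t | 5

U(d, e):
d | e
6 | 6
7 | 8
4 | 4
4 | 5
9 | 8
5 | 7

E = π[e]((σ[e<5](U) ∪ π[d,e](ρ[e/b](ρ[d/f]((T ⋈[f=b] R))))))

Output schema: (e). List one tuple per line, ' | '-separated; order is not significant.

Row counts bottom-up:
  U → 6
  σ[e<5](U) → 1
  T → 5
  R → 6
  (T ⋈[f=b] R) → 5
  ρ[d/f]((T ⋈[f=b] R)) → 5
  ρ[e/b](ρ[d/f]((T ⋈[f=b] R))) → 5
  π[d,e](ρ[e/b](ρ[d/f]((T ⋈[f=b] R)))) → 5
  (σ[e<5](U) ∪ π[d,e](ρ[e/b](ρ[d/f]((T ⋈[f=b] R))))) → 6
  π[e]((σ[e<5](U) ∪ π[d,e](ρ[e/b](ρ[d/f]((T ⋈[f=b] R)))))) → 6

== RESULT ==
e
4
5
5
5
9
9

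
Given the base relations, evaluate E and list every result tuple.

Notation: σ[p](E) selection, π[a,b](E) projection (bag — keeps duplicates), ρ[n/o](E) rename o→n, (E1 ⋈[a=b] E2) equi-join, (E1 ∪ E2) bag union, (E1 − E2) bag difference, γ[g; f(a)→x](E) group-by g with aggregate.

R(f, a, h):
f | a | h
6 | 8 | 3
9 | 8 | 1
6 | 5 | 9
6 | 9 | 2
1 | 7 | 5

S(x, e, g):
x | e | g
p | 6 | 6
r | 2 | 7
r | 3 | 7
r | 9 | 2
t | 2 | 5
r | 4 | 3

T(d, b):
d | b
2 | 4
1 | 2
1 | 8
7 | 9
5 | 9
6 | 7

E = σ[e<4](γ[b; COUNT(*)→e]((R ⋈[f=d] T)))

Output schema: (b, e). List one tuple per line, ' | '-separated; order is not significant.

Per-node cardinality:
  R → 5
  T → 6
  (R ⋈[f=d] T) → 5
  γ[b; COUNT(*)→e]((R ⋈[f=d] T)) → 3
  σ[e<4](γ[b; COUNT(*)→e]((R ⋈[f=d] T))) → 3

== RESULT ==
b | e
2 | 1
7 | 3
8 | 1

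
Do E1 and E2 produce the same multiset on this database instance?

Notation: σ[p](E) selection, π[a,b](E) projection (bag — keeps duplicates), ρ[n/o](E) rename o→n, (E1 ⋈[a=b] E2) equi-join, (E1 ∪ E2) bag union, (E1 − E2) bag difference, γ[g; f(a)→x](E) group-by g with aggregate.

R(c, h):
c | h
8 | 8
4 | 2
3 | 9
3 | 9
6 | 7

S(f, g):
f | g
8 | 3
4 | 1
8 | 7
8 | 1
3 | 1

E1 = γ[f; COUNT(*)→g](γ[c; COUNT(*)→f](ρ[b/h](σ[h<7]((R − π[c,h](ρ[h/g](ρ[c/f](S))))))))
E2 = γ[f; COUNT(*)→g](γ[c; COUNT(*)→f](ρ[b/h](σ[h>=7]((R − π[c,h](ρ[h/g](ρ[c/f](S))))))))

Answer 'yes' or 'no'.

E1 per-node cardinality:
  R → 5
  S → 5
  ρ[c/f](S) → 5
  ρ[h/g](ρ[c/f](S)) → 5
  π[c,h](ρ[h/g](ρ[c/f](S))) → 5
  (R − π[c,h](ρ[h/g](ρ[c/f](S)))) → 5
  σ[h<7]((R − π[c,h](ρ[h/g](ρ[c/f](S))))) → 1
  ρ[b/h](σ[h<7]((R − π[c,h](ρ[h/g](ρ[c/f](S)))))) → 1
  γ[c; COUNT(*)→f](ρ[b/h](σ[h<7]((R − π[c,h](ρ[h/g](ρ[c/f](S))))))) → 1
  γ[f; COUNT(*)→g](γ[c; COUNT(*)→f](ρ[b/h](σ[h<7]((R − π[c,h](ρ[h/g](ρ[c/f](S)))))))) → 1
E2 per-node cardinality:
  R → 5
  S → 5
  ρ[c/f](S) → 5
  ρ[h/g](ρ[c/f](S)) → 5
  π[c,h](ρ[h/g](ρ[c/f](S))) → 5
  (R − π[c,h](ρ[h/g](ρ[c/f](S)))) → 5
  σ[h>=7]((R − π[c,h](ρ[h/g](ρ[c/f](S))))) → 4
  ρ[b/h](σ[h>=7]((R − π[c,h](ρ[h/g](ρ[c/f](S)))))) → 4
  γ[c; COUNT(*)→f](ρ[b/h](σ[h>=7]((R − π[c,h](ρ[h/g](ρ[c/f](S))))))) → 3
  γ[f; COUNT(*)→g](γ[c; COUNT(*)→f](ρ[b/h](σ[h>=7]((R − π[c,h](ρ[h/g](ρ[c/f](S)))))))) → 2

E1 result:
f | g
1 | 1
E2 result:
f | g
1 | 2
2 | 1
Witness: (1, 1) appears 1× in E1 but 0× in E2.

no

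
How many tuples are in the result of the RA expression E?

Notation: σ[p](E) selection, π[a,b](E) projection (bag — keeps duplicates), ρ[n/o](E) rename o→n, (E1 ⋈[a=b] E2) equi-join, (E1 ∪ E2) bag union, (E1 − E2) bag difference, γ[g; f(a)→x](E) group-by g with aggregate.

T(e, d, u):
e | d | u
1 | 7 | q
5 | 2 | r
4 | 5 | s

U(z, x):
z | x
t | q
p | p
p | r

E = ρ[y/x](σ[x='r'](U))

Per-node cardinality:
  U → 3
  σ[x='r'](U) → 1
  ρ[y/x](σ[x='r'](U)) → 1

|E| = 1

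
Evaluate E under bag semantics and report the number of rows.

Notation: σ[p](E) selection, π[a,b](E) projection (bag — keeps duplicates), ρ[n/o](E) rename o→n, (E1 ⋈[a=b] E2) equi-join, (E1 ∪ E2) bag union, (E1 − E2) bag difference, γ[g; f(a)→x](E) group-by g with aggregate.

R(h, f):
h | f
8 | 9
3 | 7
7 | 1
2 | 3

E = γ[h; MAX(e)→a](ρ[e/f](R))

Row counts bottom-up:
  R → 4
  ρ[e/f](R) → 4
  γ[h; MAX(e)→a](ρ[e/f](R)) → 4

|E| = 4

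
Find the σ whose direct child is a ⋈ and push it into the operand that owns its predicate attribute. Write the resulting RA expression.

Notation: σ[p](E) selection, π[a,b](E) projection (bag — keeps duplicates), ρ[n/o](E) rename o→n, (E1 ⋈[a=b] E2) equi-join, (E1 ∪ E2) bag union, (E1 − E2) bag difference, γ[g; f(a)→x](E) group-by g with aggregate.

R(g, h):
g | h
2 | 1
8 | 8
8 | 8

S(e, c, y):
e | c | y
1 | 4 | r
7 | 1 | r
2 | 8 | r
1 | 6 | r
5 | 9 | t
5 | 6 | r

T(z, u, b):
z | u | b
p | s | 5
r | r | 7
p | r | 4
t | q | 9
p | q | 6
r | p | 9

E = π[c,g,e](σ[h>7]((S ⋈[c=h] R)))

σ filters on h, owned by the right side.
E' = π[c,g,e]((S ⋈[c=h] σ[h>7](R)))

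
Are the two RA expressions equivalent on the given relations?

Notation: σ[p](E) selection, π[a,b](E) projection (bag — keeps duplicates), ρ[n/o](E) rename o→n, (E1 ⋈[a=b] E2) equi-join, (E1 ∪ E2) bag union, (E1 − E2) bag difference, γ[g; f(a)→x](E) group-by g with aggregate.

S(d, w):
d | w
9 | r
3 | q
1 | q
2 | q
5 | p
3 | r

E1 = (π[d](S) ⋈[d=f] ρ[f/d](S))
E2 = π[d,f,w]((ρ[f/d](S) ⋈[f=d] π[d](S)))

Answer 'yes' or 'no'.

E1 per-node cardinality:
  S → 6
  π[d](S) → 6
  S → 6
  ρ[f/d](S) → 6
  (π[d](S) ⋈[d=f] ρ[f/d](S)) → 8
E2 per-node cardinality:
  S → 6
  ρ[f/d](S) → 6
  S → 6
  π[d](S) → 6
  (ρ[f/d](S) ⋈[f=d] π[d](S)) → 8
  π[d,f,w]((ρ[f/d](S) ⋈[f=d] π[d](S))) → 8

E1 and E2 produce the same multiset:
d | f | w
1 | 1 | q
2 | 2 | q
3 | 3 | q
3 | 3 | q
3 | 3 | r
3 | 3 | r
5 | 5 | p
9 | 9 | r

yes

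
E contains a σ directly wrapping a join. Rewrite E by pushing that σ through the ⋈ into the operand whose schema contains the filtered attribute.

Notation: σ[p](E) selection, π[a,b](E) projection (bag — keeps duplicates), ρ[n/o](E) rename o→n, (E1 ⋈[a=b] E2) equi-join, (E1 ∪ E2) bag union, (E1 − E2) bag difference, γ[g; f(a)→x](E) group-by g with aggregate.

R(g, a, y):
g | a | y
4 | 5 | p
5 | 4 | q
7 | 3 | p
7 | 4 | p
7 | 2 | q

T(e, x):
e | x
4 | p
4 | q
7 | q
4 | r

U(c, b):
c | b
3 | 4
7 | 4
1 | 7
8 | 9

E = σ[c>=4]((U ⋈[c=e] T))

σ filters on c, owned by the left side.
E' = (σ[c>=4](U) ⋈[c=e] T)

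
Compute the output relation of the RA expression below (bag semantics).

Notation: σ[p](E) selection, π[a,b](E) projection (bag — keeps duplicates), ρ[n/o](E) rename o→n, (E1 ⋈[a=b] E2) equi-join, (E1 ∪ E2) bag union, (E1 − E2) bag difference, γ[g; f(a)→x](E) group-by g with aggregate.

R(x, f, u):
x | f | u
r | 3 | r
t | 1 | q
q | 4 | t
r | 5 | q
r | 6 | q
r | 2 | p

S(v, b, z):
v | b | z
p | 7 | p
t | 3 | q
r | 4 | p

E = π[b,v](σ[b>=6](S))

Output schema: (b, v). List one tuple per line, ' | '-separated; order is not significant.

Stepwise |·|:
  S → 3
  σ[b>=6](S) → 1
  π[b,v](σ[b>=6](S)) → 1

== RESULT ==
b | v
7 | p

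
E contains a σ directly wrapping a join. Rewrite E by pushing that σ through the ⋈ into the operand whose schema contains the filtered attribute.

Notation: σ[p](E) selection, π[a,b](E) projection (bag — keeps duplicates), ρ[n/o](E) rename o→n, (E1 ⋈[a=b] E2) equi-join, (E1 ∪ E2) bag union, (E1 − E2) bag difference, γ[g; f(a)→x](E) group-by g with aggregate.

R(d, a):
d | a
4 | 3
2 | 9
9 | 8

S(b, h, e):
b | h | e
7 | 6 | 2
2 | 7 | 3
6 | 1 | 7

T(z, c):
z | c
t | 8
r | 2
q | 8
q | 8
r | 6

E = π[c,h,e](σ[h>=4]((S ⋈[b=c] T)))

σ filters on h, owned by the left side.
E' = π[c,h,e]((σ[h>=4](S) ⋈[b=c] T))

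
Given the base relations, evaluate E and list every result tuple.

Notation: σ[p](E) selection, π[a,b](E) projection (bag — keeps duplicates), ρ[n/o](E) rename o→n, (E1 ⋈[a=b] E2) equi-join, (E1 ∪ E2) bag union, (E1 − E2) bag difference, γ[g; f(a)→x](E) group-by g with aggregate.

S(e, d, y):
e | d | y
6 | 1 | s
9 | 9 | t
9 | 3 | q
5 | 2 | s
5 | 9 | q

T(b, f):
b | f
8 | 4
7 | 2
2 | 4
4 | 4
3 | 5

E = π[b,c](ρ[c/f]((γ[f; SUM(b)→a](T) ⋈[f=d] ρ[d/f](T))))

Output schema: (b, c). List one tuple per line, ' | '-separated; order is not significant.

Stepwise |·|:
  T → 5
  γ[f; SUM(b)→a](T) → 3
  T → 5
  ρ[d/f](T) → 5
  (γ[f; SUM(b)→a](T) ⋈[f=d] ρ[d/f](T)) → 5
  ρ[c/f]((γ[f; SUM(b)→a](T) ⋈[f=d] ρ[d/f](T))) → 5
  π[b,c](ρ[c/f]((γ[f; SUM(b)→a](T) ⋈[f=d] ρ[d/f](T)))) → 5

== RESULT ==
b | c
2 | 4
3 | 5
4 | 4
7 | 2
8 | 4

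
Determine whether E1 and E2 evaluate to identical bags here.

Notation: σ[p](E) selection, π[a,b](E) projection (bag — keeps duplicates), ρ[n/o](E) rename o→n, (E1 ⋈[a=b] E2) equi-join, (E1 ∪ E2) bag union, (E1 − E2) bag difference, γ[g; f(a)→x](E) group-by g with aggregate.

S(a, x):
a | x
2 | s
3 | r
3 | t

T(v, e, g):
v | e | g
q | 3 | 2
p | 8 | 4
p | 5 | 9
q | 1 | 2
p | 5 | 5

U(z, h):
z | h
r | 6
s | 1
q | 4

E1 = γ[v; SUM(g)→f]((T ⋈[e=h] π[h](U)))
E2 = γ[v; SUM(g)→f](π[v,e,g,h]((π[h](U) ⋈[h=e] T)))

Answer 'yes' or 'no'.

E1 subexpression sizes:
  T → 5
  U → 3
  π[h](U) → 3
  (T ⋈[e=h] π[h](U)) → 1
  γ[v; SUM(g)→f]((T ⋈[e=h] π[h](U))) → 1
E2 subexpression sizes:
  U → 3
  π[h](U) → 3
  T → 5
  (π[h](U) ⋈[h=e] T) → 1
  π[v,e,g,h]((π[h](U) ⋈[h=e] T)) → 1
  γ[v; SUM(g)→f](π[v,e,g,h]((π[h](U) ⋈[h=e] T))) → 1

E1 and E2 produce the same multiset:
v | f
q | 2

yes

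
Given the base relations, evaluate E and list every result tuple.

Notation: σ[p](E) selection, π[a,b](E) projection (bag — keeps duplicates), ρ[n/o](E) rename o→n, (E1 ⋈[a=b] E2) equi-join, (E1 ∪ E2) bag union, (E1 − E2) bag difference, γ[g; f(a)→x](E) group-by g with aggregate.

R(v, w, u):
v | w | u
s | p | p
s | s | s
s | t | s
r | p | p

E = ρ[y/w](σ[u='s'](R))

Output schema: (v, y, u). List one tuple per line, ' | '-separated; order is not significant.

Subexpression sizes:
  R → 4
  σ[u='s'](R) → 2
  ρ[y/w](σ[u='s'](R)) → 2

== RESULT ==
v | y | u
s | s | s
s | t | s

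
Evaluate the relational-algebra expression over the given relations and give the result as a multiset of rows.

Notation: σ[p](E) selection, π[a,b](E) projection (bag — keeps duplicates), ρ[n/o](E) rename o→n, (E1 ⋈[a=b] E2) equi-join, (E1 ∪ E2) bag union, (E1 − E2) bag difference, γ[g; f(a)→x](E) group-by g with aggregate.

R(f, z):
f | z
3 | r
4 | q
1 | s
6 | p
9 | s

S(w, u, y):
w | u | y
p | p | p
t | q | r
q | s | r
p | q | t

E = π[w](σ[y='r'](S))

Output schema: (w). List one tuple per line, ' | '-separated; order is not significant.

Stepwise |·|:
  S → 4
  σ[y='r'](S) → 2
  π[w](σ[y='r'](S)) → 2

== RESULT ==
w
q
t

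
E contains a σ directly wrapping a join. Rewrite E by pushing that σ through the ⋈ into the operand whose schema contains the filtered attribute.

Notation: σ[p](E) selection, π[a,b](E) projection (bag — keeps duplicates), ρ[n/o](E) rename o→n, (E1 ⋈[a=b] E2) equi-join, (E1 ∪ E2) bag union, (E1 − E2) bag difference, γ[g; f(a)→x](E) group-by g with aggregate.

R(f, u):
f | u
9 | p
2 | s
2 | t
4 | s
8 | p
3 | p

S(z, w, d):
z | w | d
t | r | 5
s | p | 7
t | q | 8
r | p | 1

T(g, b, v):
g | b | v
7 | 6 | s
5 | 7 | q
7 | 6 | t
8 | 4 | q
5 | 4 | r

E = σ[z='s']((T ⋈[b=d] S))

σ filters on z, owned by the right side.
E' = (T ⋈[b=d] σ[z='s'](S))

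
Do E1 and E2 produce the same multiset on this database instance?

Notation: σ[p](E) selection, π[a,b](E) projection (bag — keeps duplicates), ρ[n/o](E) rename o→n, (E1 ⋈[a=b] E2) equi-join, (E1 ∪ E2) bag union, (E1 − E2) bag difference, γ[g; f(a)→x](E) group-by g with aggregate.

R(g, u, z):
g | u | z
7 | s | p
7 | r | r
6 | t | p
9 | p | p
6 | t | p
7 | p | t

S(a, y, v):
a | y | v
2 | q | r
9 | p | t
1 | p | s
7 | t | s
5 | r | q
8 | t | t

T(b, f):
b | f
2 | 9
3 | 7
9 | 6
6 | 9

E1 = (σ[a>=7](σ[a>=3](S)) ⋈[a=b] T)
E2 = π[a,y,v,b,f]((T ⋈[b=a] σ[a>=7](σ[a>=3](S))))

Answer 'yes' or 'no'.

E1 subexpression sizes:
  S → 6
  σ[a>=3](S) → 4
  σ[a>=7](σ[a>=3](S)) → 3
  T → 4
  (σ[a>=7](σ[a>=3](S)) ⋈[a=b] T) → 1
E2 subexpression sizes:
  T → 4
  S → 6
  σ[a>=3](S) → 4
  σ[a>=7](σ[a>=3](S)) → 3
  (T ⋈[b=a] σ[a>=7](σ[a>=3](S))) → 1
  π[a,y,v,b,f]((T ⋈[b=a] σ[a>=7](σ[a>=3](S)))) → 1

E1 and E2 produce the same multiset:
a | y | v | b | f
9 | p | t | 9 | 6

yes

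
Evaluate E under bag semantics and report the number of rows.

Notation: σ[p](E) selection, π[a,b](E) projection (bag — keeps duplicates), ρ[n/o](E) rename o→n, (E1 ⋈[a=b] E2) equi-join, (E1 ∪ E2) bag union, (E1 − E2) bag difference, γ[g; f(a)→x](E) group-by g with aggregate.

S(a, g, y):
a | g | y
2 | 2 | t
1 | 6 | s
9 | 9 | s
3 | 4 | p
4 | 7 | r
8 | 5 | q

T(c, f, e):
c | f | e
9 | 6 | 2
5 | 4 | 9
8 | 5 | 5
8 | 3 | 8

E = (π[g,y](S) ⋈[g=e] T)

Row counts bottom-up:
  S → 6
  π[g,y](S) → 6
  T → 4
  (π[g,y](S) ⋈[g=e] T) → 3

|E| = 3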